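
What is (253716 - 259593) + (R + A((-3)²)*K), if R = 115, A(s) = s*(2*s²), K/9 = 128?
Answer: 1673854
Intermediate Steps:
K = 1152 (K = 9*128 = 1152)
A(s) = 2*s³
(253716 - 259593) + (R + A((-3)²)*K) = (253716 - 259593) + (115 + (2*((-3)²)³)*1152) = -5877 + (115 + (2*9³)*1152) = -5877 + (115 + (2*729)*1152) = -5877 + (115 + 1458*1152) = -5877 + (115 + 1679616) = -5877 + 1679731 = 1673854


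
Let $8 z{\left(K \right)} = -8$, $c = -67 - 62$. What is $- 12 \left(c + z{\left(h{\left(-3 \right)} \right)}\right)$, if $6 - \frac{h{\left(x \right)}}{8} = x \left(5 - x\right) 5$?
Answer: $1560$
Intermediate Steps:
$c = -129$ ($c = -67 - 62 = -129$)
$h{\left(x \right)} = 48 - 40 x \left(5 - x\right)$ ($h{\left(x \right)} = 48 - 8 x \left(5 - x\right) 5 = 48 - 8 \cdot 5 x \left(5 - x\right) = 48 - 40 x \left(5 - x\right)$)
$z{\left(K \right)} = -1$ ($z{\left(K \right)} = \frac{1}{8} \left(-8\right) = -1$)
$- 12 \left(c + z{\left(h{\left(-3 \right)} \right)}\right) = - 12 \left(-129 - 1\right) = \left(-12\right) \left(-130\right) = 1560$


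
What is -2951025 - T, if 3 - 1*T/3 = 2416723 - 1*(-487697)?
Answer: 5762226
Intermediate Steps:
T = -8713251 (T = 9 - 3*(2416723 - 1*(-487697)) = 9 - 3*(2416723 + 487697) = 9 - 3*2904420 = 9 - 8713260 = -8713251)
-2951025 - T = -2951025 - 1*(-8713251) = -2951025 + 8713251 = 5762226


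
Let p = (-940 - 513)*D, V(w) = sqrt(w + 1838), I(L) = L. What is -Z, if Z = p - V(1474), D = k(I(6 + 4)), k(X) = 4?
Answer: 5812 + 12*sqrt(23) ≈ 5869.5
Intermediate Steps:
V(w) = sqrt(1838 + w)
D = 4
p = -5812 (p = (-940 - 513)*4 = -1453*4 = -5812)
Z = -5812 - 12*sqrt(23) (Z = -5812 - sqrt(1838 + 1474) = -5812 - sqrt(3312) = -5812 - 12*sqrt(23) ≈ -5869.5)
-Z = -(-5812 - 12*sqrt(23)) = 5812 + 12*sqrt(23)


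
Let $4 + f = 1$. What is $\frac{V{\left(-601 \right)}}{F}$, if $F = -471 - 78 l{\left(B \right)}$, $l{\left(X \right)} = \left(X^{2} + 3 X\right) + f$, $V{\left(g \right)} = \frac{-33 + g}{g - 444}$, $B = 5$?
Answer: $- \frac{634}{3508065} \approx -0.00018073$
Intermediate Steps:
$f = -3$ ($f = -4 + 1 = -3$)
$V{\left(g \right)} = \frac{-33 + g}{-444 + g}$
$l{\left(X \right)} = -3 + X^{2} + 3 X$ ($l{\left(X \right)} = \left(X^{2} + 3 X\right) - 3 = -3 + X^{2} + 3 X$)
$F = -3357$ ($F = -471 - 78 \left(-3 + 5^{2} + 3 \cdot 5\right) = -471 - 78 \left(-3 + 25 + 15\right) = -471 - 2886 = -3357$)
$\frac{V{\left(-601 \right)}}{F} = \frac{\frac{1}{-444 - 601} \left(-33 - 601\right)}{-3357} = \frac{1}{-1045} \left(-634\right) \left(- \frac{1}{3357}\right) = \left(- \frac{1}{1045}\right) \left(-634\right) \left(- \frac{1}{3357}\right) = \frac{634}{1045} \left(- \frac{1}{3357}\right) = - \frac{634}{3508065}$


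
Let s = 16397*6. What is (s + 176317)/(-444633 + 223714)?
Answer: -274699/220919 ≈ -1.2434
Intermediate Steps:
s = 98382
(s + 176317)/(-444633 + 223714) = (98382 + 176317)/(-444633 + 223714) = 274699/(-220919) = 274699*(-1/220919) = -274699/220919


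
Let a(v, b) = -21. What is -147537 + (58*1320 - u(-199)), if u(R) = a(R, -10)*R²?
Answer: 760644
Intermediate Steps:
u(R) = -21*R²
-147537 + (58*1320 - u(-199)) = -147537 + (58*1320 - (-21)*(-199)²) = -147537 + (76560 - (-21)*39601) = -147537 + (76560 - 1*(-831621)) = -147537 + (76560 + 831621) = -147537 + 908181 = 760644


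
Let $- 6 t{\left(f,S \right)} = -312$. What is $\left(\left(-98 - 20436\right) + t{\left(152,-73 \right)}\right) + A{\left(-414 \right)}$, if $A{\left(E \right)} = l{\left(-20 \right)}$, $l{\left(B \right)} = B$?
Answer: $-20502$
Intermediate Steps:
$A{\left(E \right)} = -20$
$t{\left(f,S \right)} = 52$ ($t{\left(f,S \right)} = \left(- \frac{1}{6}\right) \left(-312\right) = 52$)
$\left(\left(-98 - 20436\right) + t{\left(152,-73 \right)}\right) + A{\left(-414 \right)} = \left(\left(-98 - 20436\right) + 52\right) - 20 = \left(-20534 + 52\right) - 20 = -20482 - 20 = -20502$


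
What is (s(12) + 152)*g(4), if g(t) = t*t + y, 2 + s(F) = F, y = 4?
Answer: 3240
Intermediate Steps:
s(F) = -2 + F
g(t) = 4 + t**2 (g(t) = t*t + 4 = t**2 + 4 = 4 + t**2)
(s(12) + 152)*g(4) = ((-2 + 12) + 152)*(4 + 4**2) = (10 + 152)*(4 + 16) = 162*20 = 3240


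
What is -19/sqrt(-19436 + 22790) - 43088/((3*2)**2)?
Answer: -10772/9 - 19*sqrt(3354)/3354 ≈ -1197.2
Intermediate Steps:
-19/sqrt(-19436 + 22790) - 43088/((3*2)**2) = -19*sqrt(3354)/3354 - 43088/(6**2) = -19*sqrt(3354)/3354 - 43088/36 = -19*sqrt(3354)/3354 - 43088*1/36 = -19*sqrt(3354)/3354 - 10772/9 = -10772/9 - 19*sqrt(3354)/3354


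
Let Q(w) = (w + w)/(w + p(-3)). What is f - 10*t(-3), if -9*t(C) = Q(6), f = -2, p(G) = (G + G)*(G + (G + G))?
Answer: -16/9 ≈ -1.7778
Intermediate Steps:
p(G) = 6*G² (p(G) = (2*G)*(G + 2*G) = (2*G)*(3*G) = 6*G²)
Q(w) = 2*w/(54 + w) (Q(w) = (w + w)/(w + 6*(-3)²) = (2*w)/(w + 6*9) = (2*w)/(w + 54) = (2*w)/(54 + w) = 2*w/(54 + w))
t(C) = -1/45 (t(C) = -2*6/(9*(54 + 6)) = -2*6/(9*60) = -⅑*⅕ = -1/45)
f - 10*t(-3) = -2 - 10*(-1/45) = -2 + 2/9 = -16/9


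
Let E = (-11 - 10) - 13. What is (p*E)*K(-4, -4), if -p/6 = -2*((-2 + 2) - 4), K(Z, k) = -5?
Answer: -8160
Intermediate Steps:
E = -34 (E = -21 - 13 = -34)
p = -48 (p = -(-12)*((-2 + 2) - 4) = -(-12)*(0 - 4) = -(-12)*(-4) = -6*8 = -48)
(p*E)*K(-4, -4) = -48*(-34)*(-5) = 1632*(-5) = -8160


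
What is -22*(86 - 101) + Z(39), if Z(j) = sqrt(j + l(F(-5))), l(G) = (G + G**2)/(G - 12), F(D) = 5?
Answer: 330 + 9*sqrt(21)/7 ≈ 335.89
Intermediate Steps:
l(G) = (G + G**2)/(-12 + G)
Z(j) = sqrt(-30/7 + j) (Z(j) = sqrt(j + 5*(1 + 5)/(-12 + 5)) = sqrt(j + 5*6/(-7)) = sqrt(j + 5*(-1/7)*6) = sqrt(j - 30/7) = sqrt(-30/7 + j))
-22*(86 - 101) + Z(39) = -22*(86 - 101) + sqrt(-210 + 49*39)/7 = -22*(-15) + sqrt(-210 + 1911)/7 = 330 + sqrt(1701)/7 = 330 + (9*sqrt(21))/7 = 330 + 9*sqrt(21)/7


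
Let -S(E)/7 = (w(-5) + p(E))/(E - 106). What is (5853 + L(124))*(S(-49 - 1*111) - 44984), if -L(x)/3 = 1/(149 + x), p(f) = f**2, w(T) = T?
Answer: -448413662867/1729 ≈ -2.5935e+8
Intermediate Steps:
L(x) = -3/(149 + x)
S(E) = -7*(-5 + E**2)/(-106 + E) (S(E) = -7*(-5 + E**2)/(E - 106) = -7*(-5 + E**2)/(-106 + E))
(5853 + L(124))*(S(-49 - 1*111) - 44984) = (5853 - 3/(149 + 124))*(7*(5 - (-49 - 1*111)**2)/(-106 + (-49 - 1*111)) - 44984) = (5853 - 3/273)*(7*(5 - (-49 - 111)**2)/(-106 + (-49 - 111)) - 44984) = (5853 - 3*1/273)*(7*(5 - 1*(-160)**2)/(-106 - 160) - 44984) = (5853 - 1/91)*(7*(5 - 1*25600)/(-266) - 44984) = 532622*(7*(-1/266)*(5 - 25600) - 44984)/91 = 532622*(7*(-1/266)*(-25595) - 44984)/91 = 532622*(25595/38 - 44984)/91 = (532622/91)*(-1683797/38) = -448413662867/1729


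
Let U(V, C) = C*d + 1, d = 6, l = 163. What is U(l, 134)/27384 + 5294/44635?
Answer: 25843153/174612120 ≈ 0.14800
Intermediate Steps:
U(V, C) = 1 + 6*C (U(V, C) = C*6 + 1 = 6*C + 1 = 1 + 6*C)
U(l, 134)/27384 + 5294/44635 = (1 + 6*134)/27384 + 5294/44635 = (1 + 804)*(1/27384) + 5294*(1/44635) = 805*(1/27384) + 5294/44635 = 115/3912 + 5294/44635 = 25843153/174612120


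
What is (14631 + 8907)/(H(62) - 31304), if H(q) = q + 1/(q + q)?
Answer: -2918712/3874007 ≈ -0.75341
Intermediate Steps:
H(q) = q + 1/(2*q)
(14631 + 8907)/(H(62) - 31304) = (14631 + 8907)/((62 + (½)/62) - 31304) = 23538/((62 + (½)*(1/62)) - 31304) = 23538/((62 + 1/124) - 31304) = 23538/(7689/124 - 31304) = 23538/(-3874007/124) = 23538*(-124/3874007) = -2918712/3874007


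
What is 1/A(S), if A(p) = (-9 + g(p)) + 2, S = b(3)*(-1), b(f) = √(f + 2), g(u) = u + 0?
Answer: -7/44 + √5/44 ≈ -0.10827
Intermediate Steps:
g(u) = u
b(f) = √(2 + f)
S = -√5 (S = √(2 + 3)*(-1) = √5*(-1) = -√5 ≈ -2.2361)
A(p) = -7 + p (A(p) = (-9 + p) + 2 = -7 + p)
1/A(S) = 1/(-7 - √5)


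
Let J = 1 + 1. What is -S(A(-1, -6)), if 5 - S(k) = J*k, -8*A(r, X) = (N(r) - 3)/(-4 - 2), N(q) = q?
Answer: -31/6 ≈ -5.1667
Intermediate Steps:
J = 2
A(r, X) = -1/16 + r/48 (A(r, X) = -(r - 3)/(8*(-4 - 2)) = -(-3 + r)/(8*(-6)) = -(-3 + r)*(-1)/(8*6) = -(1/2 - r/6)/8 = -1/16 + r/48)
S(k) = 5 - 2*k
-S(A(-1, -6)) = -(5 - 2*(-1/16 + (1/48)*(-1))) = -(5 - 2*(-1/16 - 1/48)) = -(5 - 2*(-1/12)) = -(5 + 1/6) = -1*31/6 = -31/6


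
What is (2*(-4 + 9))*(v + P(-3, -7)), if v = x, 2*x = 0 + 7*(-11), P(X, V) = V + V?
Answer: -525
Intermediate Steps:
P(X, V) = 2*V
x = -77/2 (x = (0 + 7*(-11))/2 = (0 - 77)/2 = (½)*(-77) = -77/2 ≈ -38.500)
v = -77/2 ≈ -38.500
(2*(-4 + 9))*(v + P(-3, -7)) = (2*(-4 + 9))*(-77/2 + 2*(-7)) = (2*5)*(-77/2 - 14) = 10*(-105/2) = -525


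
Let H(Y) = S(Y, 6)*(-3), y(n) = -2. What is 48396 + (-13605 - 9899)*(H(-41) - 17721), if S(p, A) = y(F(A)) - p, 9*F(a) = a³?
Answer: 419312748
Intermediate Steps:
F(a) = a³/9
S(p, A) = -2 - p
H(Y) = 6 + 3*Y (H(Y) = (-2 - Y)*(-3) = 6 + 3*Y)
48396 + (-13605 - 9899)*(H(-41) - 17721) = 48396 + (-13605 - 9899)*((6 + 3*(-41)) - 17721) = 48396 - 23504*((6 - 123) - 17721) = 48396 - 23504*(-117 - 17721) = 48396 - 23504*(-17838) = 48396 + 419264352 = 419312748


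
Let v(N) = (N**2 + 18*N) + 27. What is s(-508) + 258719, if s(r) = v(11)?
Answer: 259065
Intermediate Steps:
v(N) = 27 + N**2 + 18*N
s(r) = 346 (s(r) = 27 + 11**2 + 18*11 = 27 + 121 + 198 = 346)
s(-508) + 258719 = 346 + 258719 = 259065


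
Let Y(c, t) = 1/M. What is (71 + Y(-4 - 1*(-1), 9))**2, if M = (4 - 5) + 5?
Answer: 81225/16 ≈ 5076.6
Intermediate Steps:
M = 4 (M = -1 + 5 = 4)
Y(c, t) = 1/4
(71 + Y(-4 - 1*(-1), 9))**2 = (71 + 1/4)**2 = (285/4)**2 = 81225/16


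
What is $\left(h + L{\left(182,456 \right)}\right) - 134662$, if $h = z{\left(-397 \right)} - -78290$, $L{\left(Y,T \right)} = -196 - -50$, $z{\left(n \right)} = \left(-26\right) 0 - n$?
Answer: $-56121$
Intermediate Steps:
$z{\left(n \right)} = - n$ ($z{\left(n \right)} = 0 - n = - n$)
$L{\left(Y,T \right)} = -146$ ($L{\left(Y,T \right)} = -196 + 50 = -146$)
$h = 78687$ ($h = \left(-1\right) \left(-397\right) - -78290 = 397 + 78290 = 78687$)
$\left(h + L{\left(182,456 \right)}\right) - 134662 = \left(78687 - 146\right) - 134662 = 78541 - 134662 = -56121$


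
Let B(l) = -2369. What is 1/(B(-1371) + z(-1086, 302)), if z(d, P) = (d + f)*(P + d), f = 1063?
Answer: 1/15663 ≈ 6.3845e-5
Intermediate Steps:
z(d, P) = (1063 + d)*(P + d) (z(d, P) = (d + 1063)*(P + d) = (1063 + d)*(P + d))
1/(B(-1371) + z(-1086, 302)) = 1/(-2369 + ((-1086)² + 1063*302 + 1063*(-1086) + 302*(-1086))) = 1/(-2369 + (1179396 + 321026 - 1154418 - 327972)) = 1/(-2369 + 18032) = 1/15663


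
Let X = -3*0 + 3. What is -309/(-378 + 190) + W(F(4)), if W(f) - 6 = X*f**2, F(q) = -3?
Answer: 6513/188 ≈ 34.644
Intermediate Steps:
X = 3 (X = 0 + 3 = 3)
W(f) = 6 + 3*f**2
-309/(-378 + 190) + W(F(4)) = -309/(-378 + 190) + (6 + 3*(-3)**2) = -309/(-188) + (6 + 3*9) = -1/188*(-309) + (6 + 27) = 309/188 + 33 = 6513/188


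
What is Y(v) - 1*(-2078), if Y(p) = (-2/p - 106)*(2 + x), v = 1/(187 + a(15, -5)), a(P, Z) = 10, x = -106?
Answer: 54078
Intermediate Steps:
v = 1/197 (v = 1/(187 + 10) = 1/197 ≈ 0.0050761)
Y(p) = 11024 + 208/p (Y(p) = (-2/p - 106)*(2 - 106) = (-106 - 2/p)*(-104) = 11024 + 208/p)
Y(v) - 1*(-2078) = (11024 + 208/(1/197)) - 1*(-2078) = (11024 + 208*197) + 2078 = (11024 + 40976) + 2078 = 52000 + 2078 = 54078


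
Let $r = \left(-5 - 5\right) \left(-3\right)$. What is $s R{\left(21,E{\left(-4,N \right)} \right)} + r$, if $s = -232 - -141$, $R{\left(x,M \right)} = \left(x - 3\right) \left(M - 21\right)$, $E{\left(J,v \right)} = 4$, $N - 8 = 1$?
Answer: $27876$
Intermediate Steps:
$N = 9$ ($N = 8 + 1 = 9$)
$R{\left(x,M \right)} = \left(-21 + M\right) \left(-3 + x\right)$ ($R{\left(x,M \right)} = \left(-3 + x\right) \left(-21 + M\right) = \left(-21 + M\right) \left(-3 + x\right)$)
$r = 30$ ($r = \left(-10\right) \left(-3\right) = 30$)
$s = -91$ ($s = -232 + 141 = -91$)
$s R{\left(21,E{\left(-4,N \right)} \right)} + r = - 91 \left(63 - 441 - 12 + 4 \cdot 21\right) + 30 = - 91 \left(63 - 441 - 12 + 84\right) + 30 = \left(-91\right) \left(-306\right) + 30 = 27846 + 30 = 27876$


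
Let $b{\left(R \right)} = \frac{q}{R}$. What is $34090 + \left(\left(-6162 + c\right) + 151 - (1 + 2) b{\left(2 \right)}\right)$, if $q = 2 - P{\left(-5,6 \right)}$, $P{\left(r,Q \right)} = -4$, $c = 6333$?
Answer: $32902$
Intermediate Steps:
$q = 6$ ($q = 2 - -4 = 2 + 4 = 6$)
$b{\left(R \right)} = \frac{6}{R}$
$34090 + \left(\left(-6162 + c\right) + 151 - (1 + 2) b{\left(2 \right)}\right) = 34090 + \left(\left(-6162 + 6333\right) + 151 - (1 + 2) \frac{6}{2}\right) = 34090 + \left(171 + 151 \left(-1\right) 3 \cdot 6 \cdot \frac{1}{2}\right) = 34090 + \left(171 + 151 \left(\left(-3\right) 3\right)\right) = 34090 + \left(171 + 151 \left(-9\right)\right) = 34090 + \left(171 - 1359\right) = 34090 - 1188 = 32902$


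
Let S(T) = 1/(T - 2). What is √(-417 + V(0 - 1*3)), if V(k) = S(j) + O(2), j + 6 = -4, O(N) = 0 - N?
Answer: I*√15087/6 ≈ 20.472*I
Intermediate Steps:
O(N) = -N
j = -10 (j = -6 - 4 = -10)
S(T) = 1/(-2 + T)
V(k) = -25/12 (V(k) = 1/(-2 - 10) - 1*2 = 1/(-12) - 2 = -1/12 - 2 = -25/12)
√(-417 + V(0 - 1*3)) = √(-417 - 25/12) = √(-5029/12) = I*√15087/6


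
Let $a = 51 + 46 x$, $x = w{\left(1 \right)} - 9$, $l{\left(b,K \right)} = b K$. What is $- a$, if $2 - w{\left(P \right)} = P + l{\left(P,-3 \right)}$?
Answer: $179$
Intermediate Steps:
$l{\left(b,K \right)} = K b$
$w{\left(P \right)} = 2 + 2 P$ ($w{\left(P \right)} = 2 - \left(P - 3 P\right) = 2 - - 2 P = 2 + 2 P$)
$x = -5$ ($x = \left(2 + 2 \cdot 1\right) - 9 = \left(2 + 2\right) - 9 = 4 - 9 = -5$)
$a = -179$ ($a = 51 + 46 \left(-5\right) = 51 - 230 = -179$)
$- a = \left(-1\right) \left(-179\right) = 179$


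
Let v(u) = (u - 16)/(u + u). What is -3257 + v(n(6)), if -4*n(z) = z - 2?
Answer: -6497/2 ≈ -3248.5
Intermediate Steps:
n(z) = ½ - z/4 (n(z) = -(z - 2)/4 = -(-2 + z)/4 = ½ - z/4)
v(u) = (-16 + u)/(2*u) (v(u) = (-16 + u)/((2*u)) = (-16 + u)*(1/(2*u)) = (-16 + u)/(2*u))
-3257 + v(n(6)) = -3257 + (-16 + (½ - ¼*6))/(2*(½ - ¼*6)) = -3257 + (-16 + (½ - 3/2))/(2*(½ - 3/2)) = -3257 + (½)*(-16 - 1)/(-1) = -3257 + (½)*(-1)*(-17) = -3257 + 17/2 = -6497/2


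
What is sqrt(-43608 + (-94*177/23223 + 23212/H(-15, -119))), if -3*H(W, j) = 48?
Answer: 57*I*sqrt(3324225371)/15482 ≈ 212.27*I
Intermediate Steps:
H(W, j) = -16 (H(W, j) = -1/3*48 = -16)
sqrt(-43608 + (-94*177/23223 + 23212/H(-15, -119))) = sqrt(-43608 + (-94*177/23223 + 23212/(-16))) = sqrt(-43608 + (-16638*1/23223 + 23212*(-1/16))) = sqrt(-43608 + (-5546/7741 - 5803/4)) = sqrt(-43608 - 44943207/30964) = sqrt(-1395221319/30964) = 57*I*sqrt(3324225371)/15482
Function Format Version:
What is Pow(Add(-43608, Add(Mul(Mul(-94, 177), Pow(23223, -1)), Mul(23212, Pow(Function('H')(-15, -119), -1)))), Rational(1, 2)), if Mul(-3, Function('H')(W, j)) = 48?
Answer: Mul(Rational(57, 15482), I, Pow(3324225371, Rational(1, 2))) ≈ Mul(212.27, I)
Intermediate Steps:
Function('H')(W, j) = -16 (Function('H')(W, j) = Mul(Rational(-1, 3), 48) = -16)
Pow(Add(-43608, Add(Mul(Mul(-94, 177), Pow(23223, -1)), Mul(23212, Pow(Function('H')(-15, -119), -1)))), Rational(1, 2)) = Pow(Add(-43608, Add(Mul(Mul(-94, 177), Pow(23223, -1)), Mul(23212, Pow(-16, -1)))), Rational(1, 2)) = Pow(Add(-43608, Add(Mul(-16638, Rational(1, 23223)), Mul(23212, Rational(-1, 16)))), Rational(1, 2)) = Pow(Add(-43608, Add(Rational(-5546, 7741), Rational(-5803, 4))), Rational(1, 2)) = Pow(Add(-43608, Rational(-44943207, 30964)), Rational(1, 2)) = Pow(Rational(-1395221319, 30964), Rational(1, 2)) = Mul(Rational(57, 15482), I, Pow(3324225371, Rational(1, 2)))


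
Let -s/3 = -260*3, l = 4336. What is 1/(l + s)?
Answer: 1/6676 ≈ 0.00014979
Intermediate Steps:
s = 2340 (s = -(-780)*3 = -3*(-780) = 2340)
1/(l + s) = 1/(4336 + 2340) = 1/6676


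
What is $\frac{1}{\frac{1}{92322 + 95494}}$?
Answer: $187816$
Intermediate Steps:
$\frac{1}{\frac{1}{92322 + 95494}} = \frac{1}{\frac{1}{187816}} = 187816$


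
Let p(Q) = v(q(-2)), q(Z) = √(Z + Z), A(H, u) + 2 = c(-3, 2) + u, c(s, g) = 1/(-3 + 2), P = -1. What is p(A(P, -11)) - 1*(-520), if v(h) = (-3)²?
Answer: 529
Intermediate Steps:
c(s, g) = -1 (c(s, g) = 1/(-1) = -1)
A(H, u) = -3 + u (A(H, u) = -2 + (-1 + u) = -3 + u)
q(Z) = √2*√Z (q(Z) = √(2*Z) = √2*√Z)
v(h) = 9
p(Q) = 9
p(A(P, -11)) - 1*(-520) = 9 - 1*(-520) = 9 + 520 = 529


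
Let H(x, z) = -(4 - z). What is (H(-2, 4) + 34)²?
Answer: 1156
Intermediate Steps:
H(x, z) = -4 + z
(H(-2, 4) + 34)² = ((-4 + 4) + 34)² = (0 + 34)² = 34² = 1156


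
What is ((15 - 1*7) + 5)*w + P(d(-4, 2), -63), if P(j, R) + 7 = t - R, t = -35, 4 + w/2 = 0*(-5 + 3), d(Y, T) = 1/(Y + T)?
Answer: -83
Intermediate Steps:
d(Y, T) = 1/(T + Y)
w = -8 (w = -8 + 2*(0*(-5 + 3)) = -8 + 2*(0*(-2)) = -8 + 2*0 = -8 + 0 = -8)
P(j, R) = -42 - R (P(j, R) = -7 + (-35 - R) = -42 - R)
((15 - 1*7) + 5)*w + P(d(-4, 2), -63) = ((15 - 1*7) + 5)*(-8) + (-42 - 1*(-63)) = ((15 - 7) + 5)*(-8) + (-42 + 63) = (8 + 5)*(-8) + 21 = 13*(-8) + 21 = -104 + 21 = -83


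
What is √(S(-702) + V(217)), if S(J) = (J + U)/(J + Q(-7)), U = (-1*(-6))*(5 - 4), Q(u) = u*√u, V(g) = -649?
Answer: √(-649 - 696/(-702 - 7*I*√7)) ≈ 0.00051 - 25.456*I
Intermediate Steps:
Q(u) = u^(3/2)
U = 6 (U = 6*1 = 6)
S(J) = (6 + J)/(J - 7*I*√7) (S(J) = (J + 6)/(J + (-7)^(3/2)) = (6 + J)/(J - 7*I*√7))
√(S(-702) + V(217)) = √((6 - 702)/(-702 - 7*I*√7) - 649) = √(-696/(-702 - 7*I*√7) - 649) = √(-649 - 696/(-702 - 7*I*√7))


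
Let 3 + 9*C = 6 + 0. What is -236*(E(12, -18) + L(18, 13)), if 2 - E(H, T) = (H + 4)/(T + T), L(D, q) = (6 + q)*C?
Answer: -18644/9 ≈ -2071.6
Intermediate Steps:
C = ⅓ (C = -⅓ + (6 + 0)/9 = -⅓ + (⅑)*6 = -⅓ + ⅔ = ⅓ ≈ 0.33333)
L(D, q) = 2 + q/3 (L(D, q) = (6 + q)*(⅓) = 2 + q/3)
E(H, T) = 2 - (4 + H)/(2*T) (E(H, T) = 2 - (H + 4)/(T + T) = 2 - (4 + H)/(2*T))
-236*(E(12, -18) + L(18, 13)) = -236*((½)*(-4 - 1*12 + 4*(-18))/(-18) + (2 + (⅓)*13)) = -236*((½)*(-1/18)*(-4 - 12 - 72) + (2 + 13/3)) = -236*((½)*(-1/18)*(-88) + 19/3) = -236*(22/9 + 19/3) = -236*79/9 = -18644/9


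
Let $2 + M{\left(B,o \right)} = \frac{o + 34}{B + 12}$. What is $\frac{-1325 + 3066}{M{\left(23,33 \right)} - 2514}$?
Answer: $- \frac{60935}{87993} \approx -0.6925$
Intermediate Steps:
$M{\left(B,o \right)} = -2 + \frac{34 + o}{12 + B}$ ($M{\left(B,o \right)} = -2 + \frac{o + 34}{B + 12} = -2 + \frac{34 + o}{12 + B}$)
$\frac{-1325 + 3066}{M{\left(23,33 \right)} - 2514} = \frac{-1325 + 3066}{\frac{10 + 33 - 46}{12 + 23} - 2514} = \frac{1741}{\frac{10 + 33 - 46}{35} - 2514} = \frac{1741}{\frac{1}{35} \left(-3\right) - 2514} = \frac{1741}{- \frac{3}{35} - 2514} = \frac{1741}{- \frac{87993}{35}} = 1741 \left(- \frac{35}{87993}\right) = - \frac{60935}{87993}$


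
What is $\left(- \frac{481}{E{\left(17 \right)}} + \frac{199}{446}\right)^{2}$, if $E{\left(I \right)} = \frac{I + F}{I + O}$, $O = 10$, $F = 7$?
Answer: $\frac{930397214041}{3182656} \approx 2.9233 \cdot 10^{5}$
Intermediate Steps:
$E{\left(I \right)} = \frac{7 + I}{10 + I}$ ($E{\left(I \right)} = \frac{I + 7}{I + 10} = \frac{7 + I}{10 + I}$)
$\left(- \frac{481}{E{\left(17 \right)}} + \frac{199}{446}\right)^{2} = \left(- \frac{481}{\frac{1}{10 + 17} \left(7 + 17\right)} + \frac{199}{446}\right)^{2} = \left(- \frac{481}{\frac{1}{27} \cdot 24} + 199 \cdot \frac{1}{446}\right)^{2} = \left(- \frac{481}{\frac{1}{27} \cdot 24} + \frac{199}{446}\right)^{2} = \left(- \frac{481}{\frac{8}{9}} + \frac{199}{446}\right)^{2} = \left(\left(-481\right) \frac{9}{8} + \frac{199}{446}\right)^{2} = \left(- \frac{4329}{8} + \frac{199}{446}\right)^{2} = \left(- \frac{964571}{1784}\right)^{2} = \frac{930397214041}{3182656}$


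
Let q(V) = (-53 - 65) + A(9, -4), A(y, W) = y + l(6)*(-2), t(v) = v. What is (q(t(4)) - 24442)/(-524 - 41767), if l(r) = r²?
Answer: 24623/42291 ≈ 0.58223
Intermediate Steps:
A(y, W) = -72 + y (A(y, W) = y + 6²*(-2) = y + 36*(-2) = y - 72 = -72 + y)
q(V) = -181 (q(V) = (-53 - 65) + (-72 + 9) = -118 - 63 = -181)
(q(t(4)) - 24442)/(-524 - 41767) = (-181 - 24442)/(-524 - 41767) = -24623/(-42291) = -24623*(-1/42291) = 24623/42291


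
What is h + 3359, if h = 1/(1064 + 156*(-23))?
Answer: 8478115/2524 ≈ 3359.0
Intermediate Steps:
h = -1/2524 (h = 1/(1064 - 3588) = 1/(-2524) = -1/2524 ≈ -0.00039620)
h + 3359 = -1/2524 + 3359 = 8478115/2524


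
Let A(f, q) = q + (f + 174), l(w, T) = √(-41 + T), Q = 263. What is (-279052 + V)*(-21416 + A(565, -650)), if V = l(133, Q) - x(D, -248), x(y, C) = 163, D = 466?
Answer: 5954818305 - 21327*√222 ≈ 5.9545e+9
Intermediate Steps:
A(f, q) = 174 + f + q (A(f, q) = q + (174 + f) = 174 + f + q)
V = -163 + √222 (V = √(-41 + 263) - 1*163 = √222 - 163 = -163 + √222 ≈ -148.10)
(-279052 + V)*(-21416 + A(565, -650)) = (-279052 + (-163 + √222))*(-21416 + (174 + 565 - 650)) = (-279215 + √222)*(-21416 + 89) = (-279215 + √222)*(-21327) = 5954818305 - 21327*√222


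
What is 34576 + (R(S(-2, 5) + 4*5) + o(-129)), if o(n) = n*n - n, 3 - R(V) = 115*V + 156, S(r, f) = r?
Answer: 49123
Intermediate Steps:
R(V) = -153 - 115*V (R(V) = 3 - (115*V + 156) = 3 - (156 + 115*V) = 3 + (-156 - 115*V) = -153 - 115*V)
o(n) = n**2 - n
34576 + (R(S(-2, 5) + 4*5) + o(-129)) = 34576 + ((-153 - 115*(-2 + 4*5)) - 129*(-1 - 129)) = 34576 + ((-153 - 115*(-2 + 20)) - 129*(-130)) = 34576 + ((-153 - 115*18) + 16770) = 34576 + ((-153 - 2070) + 16770) = 34576 + (-2223 + 16770) = 34576 + 14547 = 49123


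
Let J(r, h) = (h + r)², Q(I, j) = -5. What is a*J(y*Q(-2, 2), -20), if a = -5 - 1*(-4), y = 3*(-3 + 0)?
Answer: -625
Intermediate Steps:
y = -9 (y = 3*(-3) = -9)
a = -1 (a = -5 + 4 = -1)
a*J(y*Q(-2, 2), -20) = -(-20 - 9*(-5))² = -(-20 + 45)² = -1*25² = -1*625 = -625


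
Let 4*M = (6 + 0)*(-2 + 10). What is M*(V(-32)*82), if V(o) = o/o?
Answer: 984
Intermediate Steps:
V(o) = 1
M = 12 (M = ((6 + 0)*(-2 + 10))/4 = (6*8)/4 = (¼)*48 = 12)
M*(V(-32)*82) = 12*(1*82) = 12*82 = 984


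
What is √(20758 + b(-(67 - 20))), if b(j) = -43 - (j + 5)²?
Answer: √18951 ≈ 137.66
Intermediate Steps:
b(j) = -43 - (5 + j)²
√(20758 + b(-(67 - 20))) = √(20758 + (-43 - (5 - (67 - 20))²)) = √(20758 + (-43 - (5 - 1*47)²)) = √(20758 + (-43 - (5 - 47)²)) = √(20758 + (-43 - 1*(-42)²)) = √(20758 + (-43 - 1*1764)) = √(20758 + (-43 - 1764)) = √(20758 - 1807) = √18951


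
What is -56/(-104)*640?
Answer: 4480/13 ≈ 344.62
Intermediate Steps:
-56/(-104)*640 = -56*(-1/104)*640 = (7/13)*640 = 4480/13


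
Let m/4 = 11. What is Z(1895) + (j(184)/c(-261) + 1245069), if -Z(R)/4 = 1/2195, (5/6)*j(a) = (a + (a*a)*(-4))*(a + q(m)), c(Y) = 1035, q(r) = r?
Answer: 2654454323/2195 ≈ 1.2093e+6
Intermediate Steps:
m = 44 (m = 4*11 = 44)
j(a) = 6*(44 + a)*(a - 4*a²)/5 (j(a) = 6*((a + (a*a)*(-4))*(a + 44))/5 = 6*((a + a²*(-4))*(44 + a))/5 = 6*((a - 4*a²)*(44 + a))/5 = 6*((44 + a)*(a - 4*a²))/5 = 6*(44 + a)*(a - 4*a²)/5)
Z(R) = -4/2195
Z(1895) + (j(184)/c(-261) + 1245069) = -4/2195 + (((6/5)*184*(44 - 175*184 - 4*184²))/1035 + 1245069) = -4/2195 + (((6/5)*184*(44 - 32200 - 4*33856))*(1/1035) + 1245069) = -4/2195 + (((6/5)*184*(44 - 32200 - 135424))*(1/1035) + 1245069) = -4/2195 + (((6/5)*184*(-167580))*(1/1035) + 1245069) = -4/2195 + (-37001664*1/1035 + 1245069) = -4/2195 + (-178752/5 + 1245069) = -4/2195 + 6046593/5 = 2654454323/2195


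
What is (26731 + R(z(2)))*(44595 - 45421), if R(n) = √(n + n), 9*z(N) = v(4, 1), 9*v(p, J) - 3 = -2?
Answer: -22079806 - 826*√2/9 ≈ -2.2080e+7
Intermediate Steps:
v(p, J) = ⅑ (v(p, J) = ⅓ + (⅑)*(-2) = ⅓ - 2/9 = ⅑)
z(N) = 1/81 (z(N) = (⅑)*(⅑) = 1/81)
R(n) = √2*√n (R(n) = √(2*n) = √2*√n)
(26731 + R(z(2)))*(44595 - 45421) = (26731 + √2*√(1/81))*(44595 - 45421) = (26731 + √2*(⅑))*(-826) = (26731 + √2/9)*(-826) = -22079806 - 826*√2/9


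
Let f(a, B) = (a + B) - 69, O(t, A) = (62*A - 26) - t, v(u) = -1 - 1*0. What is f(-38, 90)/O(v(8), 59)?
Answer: -17/3633 ≈ -0.0046793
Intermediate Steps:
v(u) = -1 (v(u) = -1 + 0 = -1)
O(t, A) = -26 - t + 62*A (O(t, A) = (-26 + 62*A) - t = -26 - t + 62*A)
f(a, B) = -69 + B + a (f(a, B) = (B + a) - 69 = -69 + B + a)
f(-38, 90)/O(v(8), 59) = (-69 + 90 - 38)/(-26 - 1*(-1) + 62*59) = -17/(-26 + 1 + 3658) = -17/3633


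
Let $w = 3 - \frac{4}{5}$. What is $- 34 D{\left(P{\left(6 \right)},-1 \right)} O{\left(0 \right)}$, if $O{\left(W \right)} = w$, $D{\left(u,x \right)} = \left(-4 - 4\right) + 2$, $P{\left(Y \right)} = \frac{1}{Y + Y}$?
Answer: $\frac{2244}{5} \approx 448.8$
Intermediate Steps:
$P{\left(Y \right)} = \frac{1}{2 Y}$
$w = \frac{11}{5}$ ($w = 3 - \frac{4}{5} = \frac{11}{5} \approx 2.2$)
$D{\left(u,x \right)} = -6$ ($D{\left(u,x \right)} = -8 + 2 = -6$)
$O{\left(W \right)} = \frac{11}{5}$
$- 34 D{\left(P{\left(6 \right)},-1 \right)} O{\left(0 \right)} = \left(-34\right) \left(-6\right) \frac{11}{5} = 204 \cdot \frac{11}{5} = \frac{2244}{5}$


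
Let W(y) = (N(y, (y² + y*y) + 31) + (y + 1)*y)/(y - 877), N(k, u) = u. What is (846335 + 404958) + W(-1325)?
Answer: 2750081605/2202 ≈ 1.2489e+6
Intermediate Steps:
W(y) = (31 + 2*y² + y*(1 + y))/(-877 + y) (W(y) = (((y² + y*y) + 31) + (y + 1)*y)/(y - 877) = (((y² + y²) + 31) + (1 + y)*y)/(-877 + y) = ((2*y² + 31) + y*(1 + y))/(-877 + y) = ((31 + 2*y²) + y*(1 + y))/(-877 + y) = (31 + 2*y² + y*(1 + y))/(-877 + y))
(846335 + 404958) + W(-1325) = (846335 + 404958) + (31 - 1325 + 3*(-1325)²)/(-877 - 1325) = 1251293 + (31 - 1325 + 3*1755625)/(-2202) = 1251293 - (31 - 1325 + 5266875)/2202 = 1251293 - 1/2202*5265581 = 1251293 - 5265581/2202 = 2750081605/2202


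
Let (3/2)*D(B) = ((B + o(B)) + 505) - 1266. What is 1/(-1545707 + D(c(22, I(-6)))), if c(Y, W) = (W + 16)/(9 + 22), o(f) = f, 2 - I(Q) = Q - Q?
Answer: -93/143797861 ≈ -6.4674e-7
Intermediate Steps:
I(Q) = 2 (I(Q) = 2 - (Q - Q) = 2 - 1*0 = 2 + 0 = 2)
c(Y, W) = 16/31 + W/31 (c(Y, W) = (16 + W)/31 = (16 + W)*(1/31) = 16/31 + W/31)
D(B) = -1522/3 + 4*B/3 (D(B) = 2*(((B + B) + 505) - 1266)/3 = 2*((2*B + 505) - 1266)/3 = 2*((505 + 2*B) - 1266)/3 = 2*(-761 + 2*B)/3 = -1522/3 + 4*B/3)
1/(-1545707 + D(c(22, I(-6)))) = 1/(-1545707 + (-1522/3 + 4*(16/31 + (1/31)*2)/3)) = 1/(-1545707 + (-1522/3 + 4*(16/31 + 2/31)/3)) = 1/(-1545707 + (-1522/3 + (4/3)*(18/31))) = 1/(-1545707 + (-1522/3 + 24/31)) = 1/(-1545707 - 47110/93) = 1/(-143797861/93) = -93/143797861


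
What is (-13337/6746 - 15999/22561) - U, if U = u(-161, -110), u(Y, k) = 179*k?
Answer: 2996340377829/152196506 ≈ 19687.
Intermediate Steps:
U = -19690 (U = 179*(-110) = -19690)
(-13337/6746 - 15999/22561) - U = (-13337/6746 - 15999/22561) - 1*(-19690) = (-13337*1/6746 - 15999*1/22561) + 19690 = (-13337/6746 - 15999/22561) + 19690 = -408825311/152196506 + 19690 = 2996340377829/152196506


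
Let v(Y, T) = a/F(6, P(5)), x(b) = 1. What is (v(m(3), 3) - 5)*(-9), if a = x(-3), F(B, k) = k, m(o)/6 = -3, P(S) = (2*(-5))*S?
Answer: 2259/50 ≈ 45.180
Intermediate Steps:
P(S) = -10*S
m(o) = -18 (m(o) = 6*(-3) = -18)
a = 1
v(Y, T) = -1/50 (v(Y, T) = 1/(-10*5) = 1/(-50) = 1*(-1/50) = -1/50)
(v(m(3), 3) - 5)*(-9) = (-1/50 - 5)*(-9) = -251/50*(-9) = 2259/50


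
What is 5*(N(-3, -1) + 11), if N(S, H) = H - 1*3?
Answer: 35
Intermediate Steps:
N(S, H) = -3 + H (N(S, H) = H - 3 = -3 + H)
5*(N(-3, -1) + 11) = 5*((-3 - 1) + 11) = 5*(-4 + 11) = 5*7 = 35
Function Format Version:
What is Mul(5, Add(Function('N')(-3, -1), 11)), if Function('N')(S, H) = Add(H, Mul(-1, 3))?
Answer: 35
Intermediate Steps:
Function('N')(S, H) = Add(-3, H) (Function('N')(S, H) = Add(H, -3) = Add(-3, H))
Mul(5, Add(Function('N')(-3, -1), 11)) = Mul(5, Add(Add(-3, -1), 11)) = Mul(5, Add(-4, 11)) = Mul(5, 7) = 35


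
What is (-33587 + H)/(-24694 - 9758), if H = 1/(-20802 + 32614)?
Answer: 396729643/406947024 ≈ 0.97489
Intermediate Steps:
H = 1/11812 ≈ 8.4660e-5
(-33587 + H)/(-24694 - 9758) = (-33587 + 1/11812)/(-24694 - 9758) = -396729643/11812/(-34452) = -396729643/11812*(-1/34452) = 396729643/406947024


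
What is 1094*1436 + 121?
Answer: 1571105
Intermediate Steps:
1094*1436 + 121 = 1570984 + 121 = 1571105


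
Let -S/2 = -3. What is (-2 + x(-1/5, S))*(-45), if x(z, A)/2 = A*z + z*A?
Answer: 306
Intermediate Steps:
S = 6 (S = -2*(-3) = 6)
x(z, A) = 4*A*z (x(z, A) = 2*(A*z + z*A) = 2*(A*z + A*z) = 2*(2*A*z) = 4*A*z)
(-2 + x(-1/5, S))*(-45) = (-2 + 4*6*(-1/5))*(-45) = (-2 + 4*6*(-1*⅕))*(-45) = (-2 + 4*6*(-⅕))*(-45) = (-2 - 24/5)*(-45) = -34/5*(-45) = 306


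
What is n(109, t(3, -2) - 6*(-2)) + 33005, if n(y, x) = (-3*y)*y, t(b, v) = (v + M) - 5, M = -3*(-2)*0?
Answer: -2638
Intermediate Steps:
M = 0 (M = 6*0 = 0)
t(b, v) = -5 + v (t(b, v) = (v + 0) - 5 = v - 5 = -5 + v)
n(y, x) = -3*y²
n(109, t(3, -2) - 6*(-2)) + 33005 = -3*109² + 33005 = -3*11881 + 33005 = -35643 + 33005 = -2638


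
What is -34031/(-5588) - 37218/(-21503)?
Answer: 939742777/120158764 ≈ 7.8208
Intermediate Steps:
-34031/(-5588) - 37218/(-21503) = -34031*(-1/5588) - 37218*(-1/21503) = 34031/5588 + 37218/21503 = 939742777/120158764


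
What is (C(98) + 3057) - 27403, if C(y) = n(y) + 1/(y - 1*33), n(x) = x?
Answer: -1576119/65 ≈ -24248.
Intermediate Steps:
C(y) = y + 1/(-33 + y) (C(y) = y + 1/(y - 1*33) = y + 1/(y - 33) = y + 1/(-33 + y))
(C(98) + 3057) - 27403 = ((1 + 98² - 33*98)/(-33 + 98) + 3057) - 27403 = ((1 + 9604 - 3234)/65 + 3057) - 27403 = ((1/65)*6371 + 3057) - 27403 = (6371/65 + 3057) - 27403 = 205076/65 - 27403 = -1576119/65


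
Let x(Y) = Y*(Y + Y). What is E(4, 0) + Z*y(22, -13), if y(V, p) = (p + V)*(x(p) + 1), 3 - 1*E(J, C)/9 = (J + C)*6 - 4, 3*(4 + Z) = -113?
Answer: -127278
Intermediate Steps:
x(Y) = 2*Y² (x(Y) = Y*(2*Y) = 2*Y²)
Z = -125/3 (Z = -4 + (⅓)*(-113) = -4 - 113/3 = -125/3 ≈ -41.667)
E(J, C) = 63 - 54*C - 54*J (E(J, C) = 27 - 9*((J + C)*6 - 4) = 27 - 9*((C + J)*6 - 4) = 27 - 9*((6*C + 6*J) - 4) = 27 - 9*(-4 + 6*C + 6*J) = 27 + (36 - 54*C - 54*J) = 63 - 54*C - 54*J)
y(V, p) = (1 + 2*p²)*(V + p) (y(V, p) = (p + V)*(2*p² + 1) = (V + p)*(1 + 2*p²) = (1 + 2*p²)*(V + p))
E(4, 0) + Z*y(22, -13) = (63 - 54*0 - 54*4) - 125*(22 - 13 + 2*(-13)³ + 2*22*(-13)²)/3 = (63 + 0 - 216) - 125*(22 - 13 + 2*(-2197) + 2*22*169)/3 = -153 - 125*(22 - 13 - 4394 + 7436)/3 = -153 - 125/3*3051 = -153 - 127125 = -127278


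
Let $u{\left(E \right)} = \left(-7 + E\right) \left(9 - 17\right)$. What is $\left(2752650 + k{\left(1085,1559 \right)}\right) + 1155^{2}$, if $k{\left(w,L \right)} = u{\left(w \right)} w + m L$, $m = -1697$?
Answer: $-7915988$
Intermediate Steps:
$u{\left(E \right)} = 56 - 8 E$ ($u{\left(E \right)} = \left(-7 + E\right) \left(-8\right) = 56 - 8 E$)
$k{\left(w,L \right)} = - 1697 L + w \left(56 - 8 w\right)$ ($k{\left(w,L \right)} = \left(56 - 8 w\right) w - 1697 L = w \left(56 - 8 w\right) - 1697 L = - 1697 L + w \left(56 - 8 w\right)$)
$\left(2752650 + k{\left(1085,1559 \right)}\right) + 1155^{2} = \left(2752650 - \left(2645623 + 8680 \left(-7 + 1085\right)\right)\right) + 1155^{2} = \left(2752650 - \left(2645623 + 8680 \cdot 1078\right)\right) + 1334025 = \left(2752650 - 12002663\right) + 1334025 = -9250013 + 1334025 = -7915988$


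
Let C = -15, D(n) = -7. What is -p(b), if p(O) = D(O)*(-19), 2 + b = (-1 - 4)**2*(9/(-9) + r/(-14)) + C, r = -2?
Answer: -133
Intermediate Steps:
b = -269/7 (b = -2 + ((-1 - 4)**2*(9/(-9) - 2/(-14)) - 15) = -2 + ((-5)**2*(9*(-1/9) - 2*(-1/14)) - 15) = -2 + (25*(-1 + 1/7) - 15) = -2 + (25*(-6/7) - 15) = -2 + (-150/7 - 15) = -2 - 255/7 = -269/7 ≈ -38.429)
p(O) = 133 (p(O) = -7*(-19) = 133)
-p(b) = -1*133 = -133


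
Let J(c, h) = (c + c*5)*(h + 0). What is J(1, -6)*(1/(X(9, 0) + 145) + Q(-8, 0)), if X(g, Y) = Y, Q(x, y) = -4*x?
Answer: -167076/145 ≈ -1152.2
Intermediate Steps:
J(c, h) = 6*c*h (J(c, h) = (c + 5*c)*h = (6*c)*h = 6*c*h)
J(1, -6)*(1/(X(9, 0) + 145) + Q(-8, 0)) = (6*1*(-6))*(1/(0 + 145) - 4*(-8)) = -36*(1/145 + 32) = -36*4641/145 = -167076/145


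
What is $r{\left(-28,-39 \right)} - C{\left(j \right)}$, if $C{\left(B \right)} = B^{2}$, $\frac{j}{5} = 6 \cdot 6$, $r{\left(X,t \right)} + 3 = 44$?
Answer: $-32359$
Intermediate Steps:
$r{\left(X,t \right)} = 41$ ($r{\left(X,t \right)} = -3 + 44 = 41$)
$j = 180$ ($j = 5 \cdot 6 \cdot 6 = 5 \cdot 36 = 180$)
$r{\left(-28,-39 \right)} - C{\left(j \right)} = 41 - 180^{2} = 41 - 32400 = -32359$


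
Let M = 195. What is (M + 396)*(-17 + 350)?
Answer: 196803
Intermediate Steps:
(M + 396)*(-17 + 350) = (195 + 396)*(-17 + 350) = 591*333 = 196803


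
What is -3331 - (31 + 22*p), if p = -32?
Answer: -2658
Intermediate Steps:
-3331 - (31 + 22*p) = -3331 - (31 + 22*(-32)) = -3331 - (31 - 704) = -3331 - 1*(-673) = -3331 + 673 = -2658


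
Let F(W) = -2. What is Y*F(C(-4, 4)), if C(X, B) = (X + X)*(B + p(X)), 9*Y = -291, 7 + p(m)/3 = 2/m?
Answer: 194/3 ≈ 64.667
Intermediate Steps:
p(m) = -21 + 6/m (p(m) = -21 + 3*(2/m) = -21 + 6/m)
Y = -97/3 (Y = (⅑)*(-291) = -97/3 ≈ -32.333)
C(X, B) = 2*X*(-21 + B + 6/X) (C(X, B) = (X + X)*(B + (-21 + 6/X)) = (2*X)*(-21 + B + 6/X) = 2*X*(-21 + B + 6/X))
Y*F(C(-4, 4)) = -97/3*(-2) = 194/3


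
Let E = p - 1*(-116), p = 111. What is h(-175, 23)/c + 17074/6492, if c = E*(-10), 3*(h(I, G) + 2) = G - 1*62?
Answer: 971384/368421 ≈ 2.6366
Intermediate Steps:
h(I, G) = -68/3 + G/3 (h(I, G) = -2 + (G - 1*62)/3 = -2 + (G - 62)/3 = -2 + (-62 + G)/3 = -2 + (-62/3 + G/3) = -68/3 + G/3)
E = 227 (E = 111 - 1*(-116) = 111 + 116 = 227)
c = -2270 (c = 227*(-10) = -2270)
h(-175, 23)/c + 17074/6492 = (-68/3 + (⅓)*23)/(-2270) + 17074/6492 = (-68/3 + 23/3)*(-1/2270) + 17074*(1/6492) = -15*(-1/2270) + 8537/3246 = 3/454 + 8537/3246 = 971384/368421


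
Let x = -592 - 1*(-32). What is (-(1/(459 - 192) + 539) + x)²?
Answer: 86103512356/71289 ≈ 1.2078e+6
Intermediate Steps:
x = -560 (x = -592 + 32 = -560)
(-(1/(459 - 192) + 539) + x)² = (-(1/(459 - 192) + 539) - 560)² = (-(1/267 + 539) - 560)² = (-1*143914/267 - 560)² = (-143914/267 - 560)² = (-293434/267)² = 86103512356/71289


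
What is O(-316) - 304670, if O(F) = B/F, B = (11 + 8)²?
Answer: -96276081/316 ≈ -3.0467e+5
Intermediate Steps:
B = 361 (B = 19² = 361)
O(F) = 361/F
O(-316) - 304670 = 361/(-316) - 304670 = 361*(-1/316) - 304670 = -361/316 - 304670 = -96276081/316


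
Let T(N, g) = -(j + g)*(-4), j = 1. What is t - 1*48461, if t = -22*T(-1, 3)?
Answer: -48813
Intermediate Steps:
T(N, g) = 4 + 4*g (T(N, g) = -(1 + g)*(-4) = -(-4 - 4*g) = 4 + 4*g)
t = -352 (t = -22*(4 + 4*3) = -22*(4 + 12) = -22*16 = -352)
t - 1*48461 = -352 - 1*48461 = -352 - 48461 = -48813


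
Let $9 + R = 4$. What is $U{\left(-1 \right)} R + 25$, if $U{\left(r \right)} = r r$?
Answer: $20$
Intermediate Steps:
$R = -5$ ($R = -9 + 4 = -5$)
$U{\left(r \right)} = r^{2}$
$U{\left(-1 \right)} R + 25 = \left(-1\right)^{2} \left(-5\right) + 25 = 1 \left(-5\right) + 25 = -5 + 25 = 20$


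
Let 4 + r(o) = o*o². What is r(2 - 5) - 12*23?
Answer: -307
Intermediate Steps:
r(o) = -4 + o³ (r(o) = -4 + o*o² = -4 + o³)
r(2 - 5) - 12*23 = (-4 + (2 - 5)³) - 12*23 = (-4 + (-3)³) - 276 = (-4 - 27) - 276 = -31 - 276 = -307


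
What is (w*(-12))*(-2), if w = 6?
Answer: 144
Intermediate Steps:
(w*(-12))*(-2) = (6*(-12))*(-2) = -72*(-2) = 144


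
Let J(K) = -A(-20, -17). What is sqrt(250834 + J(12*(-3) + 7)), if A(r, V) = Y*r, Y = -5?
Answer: sqrt(250734) ≈ 500.73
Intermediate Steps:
A(r, V) = -5*r
J(K) = -100 (J(K) = -(-5)*(-20) = -1*100 = -100)
sqrt(250834 + J(12*(-3) + 7)) = sqrt(250834 - 100) = sqrt(250734)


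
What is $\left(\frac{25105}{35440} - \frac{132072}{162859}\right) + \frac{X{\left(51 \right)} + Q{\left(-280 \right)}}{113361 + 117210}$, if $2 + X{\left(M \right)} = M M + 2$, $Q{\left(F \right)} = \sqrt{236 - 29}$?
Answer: $- \frac{158821966515}{1739597300144} + \frac{\sqrt{23}}{76857} \approx -0.091236$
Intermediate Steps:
$Q{\left(F \right)} = 3 \sqrt{23}$ ($Q{\left(F \right)} = \sqrt{207} = 3 \sqrt{23}$)
$X{\left(M \right)} = M^{2}$ ($X{\left(M \right)} = -2 + \left(M M + 2\right) = -2 + \left(M^{2} + 2\right) = -2 + \left(2 + M^{2}\right) = M^{2}$)
$\left(\frac{25105}{35440} - \frac{132072}{162859}\right) + \frac{X{\left(51 \right)} + Q{\left(-280 \right)}}{113361 + 117210} = \left(\frac{25105}{35440} - \frac{132072}{162859}\right) + \frac{51^{2} + 3 \sqrt{23}}{113361 + 117210} = \left(25105 \cdot \frac{1}{35440} - \frac{132072}{162859}\right) + \frac{2601 + 3 \sqrt{23}}{230571} = \left(\frac{5021}{7088} - \frac{132072}{162859}\right) + \left(2601 + 3 \sqrt{23}\right) \frac{1}{230571} = - \frac{118411297}{1154344592} + \left(\frac{17}{1507} + \frac{\sqrt{23}}{76857}\right) = - \frac{158821966515}{1739597300144} + \frac{\sqrt{23}}{76857}$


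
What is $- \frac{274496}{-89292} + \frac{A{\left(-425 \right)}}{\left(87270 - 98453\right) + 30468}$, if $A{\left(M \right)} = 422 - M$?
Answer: $\frac{191760203}{61499865} \approx 3.1181$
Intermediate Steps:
$- \frac{274496}{-89292} + \frac{A{\left(-425 \right)}}{\left(87270 - 98453\right) + 30468} = - \frac{274496}{-89292} + \frac{422 - -425}{\left(87270 - 98453\right) + 30468} = \left(-274496\right) \left(- \frac{1}{89292}\right) + \frac{422 + 425}{-11183 + 30468} = \frac{68624}{22323} + \frac{847}{19285} = \frac{68624}{22323} + 847 \cdot \frac{1}{19285} = \frac{68624}{22323} + \frac{121}{2755} = \frac{191760203}{61499865}$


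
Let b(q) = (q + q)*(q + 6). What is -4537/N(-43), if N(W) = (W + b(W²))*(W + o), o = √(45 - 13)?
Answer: 4537/289864193 + 18148*√2/12464160299 ≈ 1.7711e-5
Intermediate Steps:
b(q) = 2*q*(6 + q) (b(q) = (2*q)*(6 + q) = 2*q*(6 + q))
o = 4*√2 (o = √32 = 4*√2 ≈ 5.6569)
N(W) = (W + 4*√2)*(W + 2*W²*(6 + W²)) (N(W) = (W + 2*W²*(6 + W²))*(W + 4*√2) = (W + 4*√2)*(W + 2*W²*(6 + W²)))
-4537/N(-43) = -4537*(-1/(43*(-43 + 4*√2 + 2*(-43)²*(6 + (-43)²) + 8*(-43)*√2*(6 + (-43)²)))) = -4537*(-1/(43*(-43 + 4*√2 + 2*1849*(6 + 1849) + 8*(-43)*√2*(6 + 1849)))) = -4537*(-1/(43*(-43 + 4*√2 + 2*1849*1855 + 8*(-43)*√2*1855))) = -4537*(-1/(43*(-43 + 4*√2 + 6859790 - 638120*√2))) = -4537*(-1/(43*(6859747 - 638116*√2))) = -4537/(-294969121 + 27438988*√2)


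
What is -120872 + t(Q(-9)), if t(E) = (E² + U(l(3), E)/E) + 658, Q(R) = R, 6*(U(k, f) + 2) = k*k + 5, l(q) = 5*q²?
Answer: -3244600/27 ≈ -1.2017e+5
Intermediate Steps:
U(k, f) = -7/6 + k²/6 (U(k, f) = -2 + (k*k + 5)/6 = -2 + (k² + 5)/6 = -2 + (5 + k²)/6 = -2 + (⅚ + k²/6) = -7/6 + k²/6)
t(E) = 658 + E² + 1009/(3*E) (t(E) = (E² + (-7/6 + (5*3²)²/6)/E) + 658 = (E² + (-7/6 + (5*9)²/6)/E) + 658 = (E² + (-7/6 + (⅙)*45²)/E) + 658 = (E² + (-7/6 + (⅙)*2025)/E) + 658 = (E² + (-7/6 + 675/2)/E) + 658 = (E² + 1009/(3*E)) + 658 = 658 + E² + 1009/(3*E))
-120872 + t(Q(-9)) = -120872 + (658 + (-9)² + (1009/3)/(-9)) = -120872 + (658 + 81 + (1009/3)*(-⅑)) = -120872 + (658 + 81 - 1009/27) = -120872 + 18944/27 = -3244600/27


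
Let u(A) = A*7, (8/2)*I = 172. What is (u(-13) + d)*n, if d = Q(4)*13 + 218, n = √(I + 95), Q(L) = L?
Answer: 179*√138 ≈ 2102.8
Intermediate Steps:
I = 43 (I = (¼)*172 = 43)
n = √138 (n = √(43 + 95) = √138 ≈ 11.747)
d = 270 (d = 4*13 + 218 = 52 + 218 = 270)
u(A) = 7*A
(u(-13) + d)*n = (7*(-13) + 270)*√138 = (-91 + 270)*√138 = 179*√138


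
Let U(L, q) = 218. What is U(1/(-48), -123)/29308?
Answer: 109/14654 ≈ 0.0074382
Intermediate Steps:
U(1/(-48), -123)/29308 = 218/29308 = 218*(1/29308) = 109/14654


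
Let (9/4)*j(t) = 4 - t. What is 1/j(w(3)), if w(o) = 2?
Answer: 9/8 ≈ 1.1250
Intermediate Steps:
j(t) = 16/9 - 4*t/9 (j(t) = 4*(4 - t)/9 = 16/9 - 4*t/9)
1/j(w(3)) = 1/(16/9 - 4/9*2) = 1/(16/9 - 8/9) = 1/(8/9) = 9/8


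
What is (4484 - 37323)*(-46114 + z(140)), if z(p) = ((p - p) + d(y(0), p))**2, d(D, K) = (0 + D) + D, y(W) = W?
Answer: 1514337646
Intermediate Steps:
d(D, K) = 2*D (d(D, K) = D + D = 2*D)
z(p) = 0 (z(p) = ((p - p) + 2*0)**2 = (0 + 0)**2 = 0**2 = 0)
(4484 - 37323)*(-46114 + z(140)) = (4484 - 37323)*(-46114 + 0) = -32839*(-46114) = 1514337646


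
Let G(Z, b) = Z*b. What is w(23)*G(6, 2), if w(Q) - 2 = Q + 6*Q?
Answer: 1956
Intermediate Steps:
w(Q) = 2 + 7*Q (w(Q) = 2 + (Q + 6*Q) = 2 + 7*Q)
w(23)*G(6, 2) = (2 + 7*23)*(6*2) = (2 + 161)*12 = 163*12 = 1956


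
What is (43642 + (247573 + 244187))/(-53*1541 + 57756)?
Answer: -535402/23917 ≈ -22.386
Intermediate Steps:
(43642 + (247573 + 244187))/(-53*1541 + 57756) = (43642 + 491760)/(-81673 + 57756) = 535402/(-23917) = 535402*(-1/23917) = -535402/23917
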